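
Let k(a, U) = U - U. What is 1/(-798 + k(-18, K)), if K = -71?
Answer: -1/798 ≈ -0.0012531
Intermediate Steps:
k(a, U) = 0
1/(-798 + k(-18, K)) = 1/(-798 + 0) = 1/(-798) = -1/798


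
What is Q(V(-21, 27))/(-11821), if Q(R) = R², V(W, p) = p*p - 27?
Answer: -492804/11821 ≈ -41.689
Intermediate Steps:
V(W, p) = -27 + p² (V(W, p) = p² - 27 = -27 + p²)
Q(V(-21, 27))/(-11821) = (-27 + 27²)²/(-11821) = (-27 + 729)²*(-1/11821) = 702²*(-1/11821) = 492804*(-1/11821) = -492804/11821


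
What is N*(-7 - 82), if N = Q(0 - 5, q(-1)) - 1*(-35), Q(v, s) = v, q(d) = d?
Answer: -2670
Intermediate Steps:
N = 30 (N = (0 - 5) - 1*(-35) = -5 + 35 = 30)
N*(-7 - 82) = 30*(-7 - 82) = 30*(-89) = -2670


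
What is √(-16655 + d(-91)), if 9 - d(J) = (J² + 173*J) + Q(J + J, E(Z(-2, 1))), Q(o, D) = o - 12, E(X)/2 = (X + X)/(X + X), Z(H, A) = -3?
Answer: I*√8990 ≈ 94.816*I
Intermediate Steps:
E(X) = 2 (E(X) = 2*((X + X)/(X + X)) = 2*((2*X)/((2*X))) = 2*((2*X)*(1/(2*X))) = 2*1 = 2)
Q(o, D) = -12 + o
d(J) = 21 - J² - 175*J (d(J) = 9 - ((J² + 173*J) + (-12 + (J + J))) = 9 - ((J² + 173*J) + (-12 + 2*J)) = 9 - (-12 + J² + 175*J) = 9 + (12 - J² - 175*J) = 21 - J² - 175*J)
√(-16655 + d(-91)) = √(-16655 + (21 - 1*(-91)² - 175*(-91))) = √(-16655 + (21 - 1*8281 + 15925)) = √(-16655 + (21 - 8281 + 15925)) = √(-16655 + 7665) = √(-8990) = I*√8990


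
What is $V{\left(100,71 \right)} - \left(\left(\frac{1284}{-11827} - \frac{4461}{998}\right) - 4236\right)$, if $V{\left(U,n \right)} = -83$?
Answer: $\frac{49073337617}{11803346} \approx 4157.6$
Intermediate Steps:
$V{\left(100,71 \right)} - \left(\left(\frac{1284}{-11827} - \frac{4461}{998}\right) - 4236\right) = -83 - \left(\left(\frac{1284}{-11827} - \frac{4461}{998}\right) - 4236\right) = -83 - \left(\left(1284 \left(- \frac{1}{11827}\right) - \frac{4461}{998}\right) - 4236\right) = -83 - \left(\left(- \frac{1284}{11827} - \frac{4461}{998}\right) - 4236\right) = -83 - \left(- \frac{54041679}{11803346} - 4236\right) = -83 - - \frac{50053015335}{11803346} = -83 + \frac{50053015335}{11803346} = \frac{49073337617}{11803346}$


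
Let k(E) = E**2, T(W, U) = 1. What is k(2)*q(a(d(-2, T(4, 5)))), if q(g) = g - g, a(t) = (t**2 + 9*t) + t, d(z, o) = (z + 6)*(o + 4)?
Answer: 0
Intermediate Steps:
d(z, o) = (4 + o)*(6 + z) (d(z, o) = (6 + z)*(4 + o) = (4 + o)*(6 + z))
a(t) = t**2 + 10*t
q(g) = 0
k(2)*q(a(d(-2, T(4, 5)))) = 2**2*0 = 4*0 = 0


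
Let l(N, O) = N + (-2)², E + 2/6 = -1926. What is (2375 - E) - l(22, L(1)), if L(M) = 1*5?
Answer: 12826/3 ≈ 4275.3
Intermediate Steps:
E = -5779/3 (E = -⅓ - 1926 = -5779/3 ≈ -1926.3)
L(M) = 5
l(N, O) = 4 + N (l(N, O) = N + 4 = 4 + N)
(2375 - E) - l(22, L(1)) = (2375 - 1*(-5779/3)) - (4 + 22) = (2375 + 5779/3) - 1*26 = 12904/3 - 26 = 12826/3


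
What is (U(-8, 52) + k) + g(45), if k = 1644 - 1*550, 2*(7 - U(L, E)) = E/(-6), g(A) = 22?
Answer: 3382/3 ≈ 1127.3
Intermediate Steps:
U(L, E) = 7 + E/12 (U(L, E) = 7 - E/(2*(-6)) = 7 - E*(-1)/(2*6) = 7 - (-1)*E/12 = 7 + E/12)
k = 1094 (k = 1644 - 550 = 1094)
(U(-8, 52) + k) + g(45) = ((7 + (1/12)*52) + 1094) + 22 = ((7 + 13/3) + 1094) + 22 = (34/3 + 1094) + 22 = 3316/3 + 22 = 3382/3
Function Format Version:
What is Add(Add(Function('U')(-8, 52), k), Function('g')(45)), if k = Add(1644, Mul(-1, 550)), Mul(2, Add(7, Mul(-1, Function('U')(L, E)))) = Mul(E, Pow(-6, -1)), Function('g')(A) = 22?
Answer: Rational(3382, 3) ≈ 1127.3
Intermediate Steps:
Function('U')(L, E) = Add(7, Mul(Rational(1, 12), E)) (Function('U')(L, E) = Add(7, Mul(Rational(-1, 2), Mul(E, Pow(-6, -1)))) = Add(7, Mul(Rational(-1, 2), Mul(E, Rational(-1, 6)))) = Add(7, Mul(Rational(-1, 2), Mul(Rational(-1, 6), E))) = Add(7, Mul(Rational(1, 12), E)))
k = 1094 (k = Add(1644, -550) = 1094)
Add(Add(Function('U')(-8, 52), k), Function('g')(45)) = Add(Add(Add(7, Mul(Rational(1, 12), 52)), 1094), 22) = Add(Add(Add(7, Rational(13, 3)), 1094), 22) = Add(Add(Rational(34, 3), 1094), 22) = Add(Rational(3316, 3), 22) = Rational(3382, 3)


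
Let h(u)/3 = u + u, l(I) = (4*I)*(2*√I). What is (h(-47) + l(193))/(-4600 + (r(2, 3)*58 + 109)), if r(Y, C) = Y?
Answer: 282/4375 - 1544*√193/4375 ≈ -4.8384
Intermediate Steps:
l(I) = 8*I^(3/2)
h(u) = 6*u (h(u) = 3*(u + u) = 3*(2*u) = 6*u)
(h(-47) + l(193))/(-4600 + (r(2, 3)*58 + 109)) = (6*(-47) + 8*193^(3/2))/(-4600 + (2*58 + 109)) = (-282 + 8*(193*√193))/(-4600 + (116 + 109)) = (-282 + 1544*√193)/(-4600 + 225) = (-282 + 1544*√193)/(-4375) = (-282 + 1544*√193)*(-1/4375) = 282/4375 - 1544*√193/4375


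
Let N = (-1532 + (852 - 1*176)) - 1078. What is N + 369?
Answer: -1565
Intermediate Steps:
N = -1934 (N = (-1532 + (852 - 176)) - 1078 = (-1532 + 676) - 1078 = -856 - 1078 = -1934)
N + 369 = -1934 + 369 = -1565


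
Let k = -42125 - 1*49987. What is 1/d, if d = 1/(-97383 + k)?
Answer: -189495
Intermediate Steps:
k = -92112 (k = -42125 - 49987 = -92112)
d = -1/189495 (d = 1/(-97383 - 92112) = 1/(-189495) = -1/189495 ≈ -5.2772e-6)
1/d = 1/(-1/189495) = -189495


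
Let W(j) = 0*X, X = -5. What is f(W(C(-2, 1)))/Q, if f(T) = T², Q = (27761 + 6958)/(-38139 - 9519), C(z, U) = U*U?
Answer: 0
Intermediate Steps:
C(z, U) = U²
Q = -11573/15886 (Q = 34719/(-47658) = 34719*(-1/47658) = -11573/15886 ≈ -0.72850)
W(j) = 0 (W(j) = 0*(-5) = 0)
f(W(C(-2, 1)))/Q = 0²/(-11573/15886) = 0*(-15886/11573) = 0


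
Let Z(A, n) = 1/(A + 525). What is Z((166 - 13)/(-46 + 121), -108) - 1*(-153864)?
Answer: 2027312089/13176 ≈ 1.5386e+5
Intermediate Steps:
Z(A, n) = 1/(525 + A)
Z((166 - 13)/(-46 + 121), -108) - 1*(-153864) = 1/(525 + (166 - 13)/(-46 + 121)) - 1*(-153864) = 1/(525 + 153/75) + 153864 = 1/(525 + 153*(1/75)) + 153864 = 1/(525 + 51/25) + 153864 = 1/(13176/25) + 153864 = 25/13176 + 153864 = 2027312089/13176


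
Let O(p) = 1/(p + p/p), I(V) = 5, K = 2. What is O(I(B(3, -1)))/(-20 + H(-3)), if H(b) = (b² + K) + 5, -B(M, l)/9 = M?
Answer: -1/24 ≈ -0.041667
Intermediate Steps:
B(M, l) = -9*M
H(b) = 7 + b² (H(b) = (b² + 2) + 5 = (2 + b²) + 5 = 7 + b²)
O(p) = 1/(1 + p) (O(p) = 1/(p + 1) = 1/(1 + p))
O(I(B(3, -1)))/(-20 + H(-3)) = 1/((1 + 5)*(-20 + (7 + (-3)²))) = 1/(6*(-20 + (7 + 9))) = 1/(6*(-20 + 16)) = (⅙)/(-4) = (⅙)*(-¼) = -1/24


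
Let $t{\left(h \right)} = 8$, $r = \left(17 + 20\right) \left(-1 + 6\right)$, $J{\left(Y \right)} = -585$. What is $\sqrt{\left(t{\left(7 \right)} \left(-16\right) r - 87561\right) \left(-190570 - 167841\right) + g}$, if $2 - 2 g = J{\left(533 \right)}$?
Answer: $\frac{\sqrt{159479993378}}{2} \approx 1.9967 \cdot 10^{5}$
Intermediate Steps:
$r = 185$ ($r = 37 \cdot 5 = 185$)
$g = \frac{587}{2}$ ($g = 1 - - \frac{585}{2} = 1 + \frac{585}{2} = \frac{587}{2} \approx 293.5$)
$\sqrt{\left(t{\left(7 \right)} \left(-16\right) r - 87561\right) \left(-190570 - 167841\right) + g} = \sqrt{\left(8 \left(-16\right) 185 - 87561\right) \left(-190570 - 167841\right) + \frac{587}{2}} = \sqrt{\left(\left(-128\right) 185 - 87561\right) \left(-358411\right) + \frac{587}{2}} = \sqrt{\left(-23680 - 87561\right) \left(-358411\right) + \frac{587}{2}} = \sqrt{\left(-111241\right) \left(-358411\right) + \frac{587}{2}} = \sqrt{39869998051 + \frac{587}{2}} = \sqrt{\frac{79739996689}{2}} = \frac{\sqrt{159479993378}}{2}$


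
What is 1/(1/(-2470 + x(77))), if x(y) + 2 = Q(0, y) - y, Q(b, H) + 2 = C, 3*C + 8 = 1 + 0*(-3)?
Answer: -7660/3 ≈ -2553.3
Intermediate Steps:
C = -7/3 (C = -8/3 + (1 + 0*(-3))/3 = -8/3 + (1 + 0)/3 = -8/3 + (⅓)*1 = -8/3 + ⅓ = -7/3 ≈ -2.3333)
Q(b, H) = -13/3 (Q(b, H) = -2 - 7/3 = -13/3)
x(y) = -19/3 - y (x(y) = -2 + (-13/3 - y) = -19/3 - y)
1/(1/(-2470 + x(77))) = 1/(1/(-2470 + (-19/3 - 1*77))) = 1/(1/(-2470 + (-19/3 - 77))) = 1/(1/(-2470 - 250/3)) = 1/(1/(-7660/3)) = 1/(-3/7660) = -7660/3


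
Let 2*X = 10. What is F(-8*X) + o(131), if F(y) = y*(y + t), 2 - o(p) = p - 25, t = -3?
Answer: 1616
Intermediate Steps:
X = 5 (X = (½)*10 = 5)
o(p) = 27 - p (o(p) = 2 - (p - 25) = 2 - (-25 + p) = 2 + (25 - p) = 27 - p)
F(y) = y*(-3 + y) (F(y) = y*(y - 3) = y*(-3 + y))
F(-8*X) + o(131) = (-8*5)*(-3 - 8*5) + (27 - 1*131) = -40*(-3 - 40) + (27 - 131) = -40*(-43) - 104 = 1720 - 104 = 1616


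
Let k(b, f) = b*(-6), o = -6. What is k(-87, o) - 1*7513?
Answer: -6991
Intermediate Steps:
k(b, f) = -6*b
k(-87, o) - 1*7513 = -6*(-87) - 1*7513 = 522 - 7513 = -6991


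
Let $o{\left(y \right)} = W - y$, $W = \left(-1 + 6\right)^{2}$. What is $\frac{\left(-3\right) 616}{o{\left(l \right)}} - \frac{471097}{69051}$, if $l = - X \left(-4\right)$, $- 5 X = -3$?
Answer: $- \frac{691265201}{7802763} \approx -88.592$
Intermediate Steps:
$X = \frac{3}{5}$ ($X = \left(- \frac{1}{5}\right) \left(-3\right) = \frac{3}{5} \approx 0.6$)
$W = 25$ ($W = 5^{2} = 25$)
$l = \frac{12}{5}$ ($l = \left(-1\right) \frac{3}{5} \left(-4\right) = \left(- \frac{3}{5}\right) \left(-4\right) = \frac{12}{5} \approx 2.4$)
$o{\left(y \right)} = 25 - y$
$\frac{\left(-3\right) 616}{o{\left(l \right)}} - \frac{471097}{69051} = \frac{\left(-3\right) 616}{25 - \frac{12}{5}} - \frac{471097}{69051} = - \frac{1848}{25 - \frac{12}{5}} - \frac{471097}{69051} = - \frac{1848}{\frac{113}{5}} - \frac{471097}{69051} = \left(-1848\right) \frac{5}{113} - \frac{471097}{69051} = - \frac{9240}{113} - \frac{471097}{69051} = - \frac{691265201}{7802763}$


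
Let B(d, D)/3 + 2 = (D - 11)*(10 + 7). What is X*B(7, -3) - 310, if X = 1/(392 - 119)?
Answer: -28450/91 ≈ -312.64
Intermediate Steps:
X = 1/273 ≈ 0.0036630
B(d, D) = -567 + 51*D (B(d, D) = -6 + 3*((D - 11)*(10 + 7)) = -6 + 3*((-11 + D)*17) = -6 + 3*(-187 + 17*D) = -6 + (-561 + 51*D) = -567 + 51*D)
X*B(7, -3) - 310 = (-567 + 51*(-3))/273 - 310 = (-567 - 153)/273 - 310 = (1/273)*(-720) - 310 = -240/91 - 310 = -28450/91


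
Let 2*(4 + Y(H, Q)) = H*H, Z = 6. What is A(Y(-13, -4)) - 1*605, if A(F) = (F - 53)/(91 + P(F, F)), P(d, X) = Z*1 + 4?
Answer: -122155/202 ≈ -604.73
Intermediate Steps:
P(d, X) = 10 (P(d, X) = 6*1 + 4 = 6 + 4 = 10)
Y(H, Q) = -4 + H²/2 (Y(H, Q) = -4 + (H*H)/2 = -4 + H²/2)
A(F) = -53/101 + F/101 (A(F) = (F - 53)/(91 + 10) = (-53 + F)/101 = (-53 + F)*(1/101) = -53/101 + F/101)
A(Y(-13, -4)) - 1*605 = (-53/101 + (-4 + (½)*(-13)²)/101) - 1*605 = (-53/101 + (-4 + (½)*169)/101) - 605 = (-53/101 + (-4 + 169/2)/101) - 605 = (-53/101 + (1/101)*(161/2)) - 605 = (-53/101 + 161/202) - 605 = 55/202 - 605 = -122155/202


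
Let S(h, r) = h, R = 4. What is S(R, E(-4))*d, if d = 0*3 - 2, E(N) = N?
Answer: -8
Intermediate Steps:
d = -2 (d = 0 - 2 = -2)
S(R, E(-4))*d = 4*(-2) = -8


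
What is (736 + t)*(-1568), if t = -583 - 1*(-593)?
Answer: -1169728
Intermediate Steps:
t = 10 (t = -583 + 593 = 10)
(736 + t)*(-1568) = (736 + 10)*(-1568) = 746*(-1568) = -1169728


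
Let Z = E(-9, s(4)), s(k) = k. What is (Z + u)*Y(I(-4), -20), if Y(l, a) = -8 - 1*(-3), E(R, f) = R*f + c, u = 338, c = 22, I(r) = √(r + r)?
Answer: -1620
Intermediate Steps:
I(r) = √2*√r (I(r) = √(2*r) = √2*√r)
E(R, f) = 22 + R*f (E(R, f) = R*f + 22 = 22 + R*f)
Y(l, a) = -5 (Y(l, a) = -8 + 3 = -5)
Z = -14 (Z = 22 - 9*4 = 22 - 36 = -14)
(Z + u)*Y(I(-4), -20) = (-14 + 338)*(-5) = 324*(-5) = -1620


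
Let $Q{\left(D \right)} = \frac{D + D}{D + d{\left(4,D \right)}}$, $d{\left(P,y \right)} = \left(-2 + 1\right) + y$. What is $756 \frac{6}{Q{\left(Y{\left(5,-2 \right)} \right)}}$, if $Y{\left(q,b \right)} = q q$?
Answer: $\frac{111132}{25} \approx 4445.3$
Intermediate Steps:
$Y{\left(q,b \right)} = q^{2}$
$d{\left(P,y \right)} = -1 + y$
$Q{\left(D \right)} = \frac{2 D}{-1 + 2 D}$ ($Q{\left(D \right)} = \frac{D + D}{D + \left(-1 + D\right)} = \frac{2 D}{-1 + 2 D}$)
$756 \frac{6}{Q{\left(Y{\left(5,-2 \right)} \right)}} = 756 \frac{6}{2 \cdot 5^{2} \frac{1}{-1 + 2 \cdot 5^{2}}} = 756 \frac{6}{2 \cdot 25 \frac{1}{-1 + 2 \cdot 25}} = 756 \frac{6}{2 \cdot 25 \frac{1}{-1 + 50}} = 756 \frac{6}{2 \cdot 25 \cdot \frac{1}{49}} = 756 \frac{6}{\frac{50}{49}} = 756 \cdot 6 \cdot \frac{49}{50} = 756 \cdot \frac{147}{25} = \frac{111132}{25}$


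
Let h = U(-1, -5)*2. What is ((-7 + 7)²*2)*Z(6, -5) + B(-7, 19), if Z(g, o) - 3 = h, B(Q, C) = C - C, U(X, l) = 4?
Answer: 0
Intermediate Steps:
B(Q, C) = 0
h = 8 (h = 4*2 = 8)
Z(g, o) = 11 (Z(g, o) = 3 + 8 = 11)
((-7 + 7)²*2)*Z(6, -5) + B(-7, 19) = ((-7 + 7)²*2)*11 + 0 = (0²*2)*11 + 0 = (0*2)*11 + 0 = 0*11 + 0 = 0 + 0 = 0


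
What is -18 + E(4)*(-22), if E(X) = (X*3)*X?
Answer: -1074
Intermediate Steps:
E(X) = 3*X² (E(X) = (3*X)*X = 3*X²)
-18 + E(4)*(-22) = -18 + (3*4²)*(-22) = -18 + (3*16)*(-22) = -18 + 48*(-22) = -18 - 1056 = -1074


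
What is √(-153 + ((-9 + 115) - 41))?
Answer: 2*I*√22 ≈ 9.3808*I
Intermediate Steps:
√(-153 + ((-9 + 115) - 41)) = √(-153 + (106 - 41)) = √(-153 + 65) = √(-88) = 2*I*√22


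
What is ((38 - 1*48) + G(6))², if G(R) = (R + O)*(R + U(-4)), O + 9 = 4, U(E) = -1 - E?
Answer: 1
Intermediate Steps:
O = -5 (O = -9 + 4 = -5)
G(R) = (-5 + R)*(3 + R) (G(R) = (R - 5)*(R + (-1 - 1*(-4))) = (-5 + R)*(R + (-1 + 4)) = (-5 + R)*(R + 3) = (-5 + R)*(3 + R))
((38 - 1*48) + G(6))² = ((38 - 1*48) + (-15 + 6² - 2*6))² = ((38 - 48) + (-15 + 36 - 12))² = (-10 + 9)² = (-1)² = 1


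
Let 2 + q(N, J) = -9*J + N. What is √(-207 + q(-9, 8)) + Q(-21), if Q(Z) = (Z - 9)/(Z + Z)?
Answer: 5/7 + I*√290 ≈ 0.71429 + 17.029*I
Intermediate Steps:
q(N, J) = -2 + N - 9*J (q(N, J) = -2 + (-9*J + N) = -2 + (N - 9*J) = -2 + N - 9*J)
Q(Z) = (-9 + Z)/(2*Z) (Q(Z) = (-9 + Z)/((2*Z)) = (-9 + Z)*(1/(2*Z)) = (-9 + Z)/(2*Z))
√(-207 + q(-9, 8)) + Q(-21) = √(-207 + (-2 - 9 - 9*8)) + (½)*(-9 - 21)/(-21) = √(-207 + (-2 - 9 - 72)) + (½)*(-1/21)*(-30) = √(-207 - 83) + 5/7 = √(-290) + 5/7 = I*√290 + 5/7 = 5/7 + I*√290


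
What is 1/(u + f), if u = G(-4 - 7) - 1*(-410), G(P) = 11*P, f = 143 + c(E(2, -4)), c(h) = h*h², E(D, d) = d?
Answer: 1/368 ≈ 0.0027174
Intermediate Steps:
c(h) = h³
f = 79 (f = 143 + (-4)³ = 143 - 64 = 79)
u = 289 (u = 11*(-4 - 7) - 1*(-410) = 11*(-11) + 410 = -121 + 410 = 289)
1/(u + f) = 1/(289 + 79) = 1/368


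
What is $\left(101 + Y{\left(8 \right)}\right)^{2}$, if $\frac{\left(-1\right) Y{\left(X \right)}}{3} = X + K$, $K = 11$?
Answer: $1936$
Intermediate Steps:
$Y{\left(X \right)} = -33 - 3 X$ ($Y{\left(X \right)} = - 3 \left(X + 11\right) = - 3 \left(11 + X\right) = -33 - 3 X$)
$\left(101 + Y{\left(8 \right)}\right)^{2} = \left(101 - 57\right)^{2} = 44^{2} = 1936$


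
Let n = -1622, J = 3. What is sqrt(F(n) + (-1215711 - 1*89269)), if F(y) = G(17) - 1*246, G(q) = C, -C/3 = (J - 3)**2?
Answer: I*sqrt(1305226) ≈ 1142.5*I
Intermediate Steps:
C = 0 (C = -3*(3 - 3)**2 = -3*0**2 = -3*0 = 0)
G(q) = 0
F(y) = -246 (F(y) = 0 - 1*246 = 0 - 246 = -246)
sqrt(F(n) + (-1215711 - 1*89269)) = sqrt(-246 + (-1215711 - 1*89269)) = sqrt(-246 + (-1215711 - 89269)) = sqrt(-246 - 1304980) = sqrt(-1305226) = I*sqrt(1305226)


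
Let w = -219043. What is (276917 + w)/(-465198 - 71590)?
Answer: -1523/14126 ≈ -0.10782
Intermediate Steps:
(276917 + w)/(-465198 - 71590) = (276917 - 219043)/(-465198 - 71590) = 57874/(-536788) = 57874*(-1/536788) = -1523/14126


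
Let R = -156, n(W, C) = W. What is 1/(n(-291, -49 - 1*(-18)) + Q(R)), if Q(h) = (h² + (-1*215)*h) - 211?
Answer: 1/57374 ≈ 1.7429e-5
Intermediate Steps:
Q(h) = -211 + h² - 215*h (Q(h) = (h² - 215*h) - 211 = -211 + h² - 215*h)
1/(n(-291, -49 - 1*(-18)) + Q(R)) = 1/(-291 + (-211 + (-156)² - 215*(-156))) = 1/(-291 + (-211 + 24336 + 33540)) = 1/(-291 + 57665) = 1/57374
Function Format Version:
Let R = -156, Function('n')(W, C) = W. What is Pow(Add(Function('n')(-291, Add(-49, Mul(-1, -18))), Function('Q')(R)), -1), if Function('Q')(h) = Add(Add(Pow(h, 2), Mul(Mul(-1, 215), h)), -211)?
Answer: Rational(1, 57374) ≈ 1.7429e-5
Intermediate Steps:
Function('Q')(h) = Add(-211, Pow(h, 2), Mul(-215, h)) (Function('Q')(h) = Add(Add(Pow(h, 2), Mul(-215, h)), -211) = Add(-211, Pow(h, 2), Mul(-215, h)))
Pow(Add(Function('n')(-291, Add(-49, Mul(-1, -18))), Function('Q')(R)), -1) = Pow(Add(-291, Add(-211, Pow(-156, 2), Mul(-215, -156))), -1) = Pow(Add(-291, Add(-211, 24336, 33540)), -1) = Pow(Add(-291, 57665), -1) = Pow(57374, -1) = Rational(1, 57374)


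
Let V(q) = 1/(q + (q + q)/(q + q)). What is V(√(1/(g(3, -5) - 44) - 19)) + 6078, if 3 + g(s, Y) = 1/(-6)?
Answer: 34438231/5666 - I*√1523389/5666 ≈ 6078.0 - 0.21784*I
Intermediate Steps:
g(s, Y) = -19/6 (g(s, Y) = -3 + 1/(-6) = -3 - ⅙ = -19/6)
V(q) = 1/(1 + q) (V(q) = 1/(q + (2*q)/((2*q))) = 1/(q + (2*q)*(1/(2*q))) = 1/(q + 1) = 1/(1 + q))
V(√(1/(g(3, -5) - 44) - 19)) + 6078 = 1/(1 + √(1/(-19/6 - 44) - 19)) + 6078 = 1/(1 + √(1/(-283/6) - 19)) + 6078 = 1/(1 + √(-6/283 - 19)) + 6078 = 1/(1 + √(-5383/283)) + 6078 = 1/(1 + I*√1523389/283) + 6078 = 6078 + 1/(1 + I*√1523389/283)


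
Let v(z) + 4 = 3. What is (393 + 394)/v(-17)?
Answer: -787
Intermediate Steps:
v(z) = -1 (v(z) = -4 + 3 = -1)
(393 + 394)/v(-17) = (393 + 394)/(-1) = 787*(-1) = -787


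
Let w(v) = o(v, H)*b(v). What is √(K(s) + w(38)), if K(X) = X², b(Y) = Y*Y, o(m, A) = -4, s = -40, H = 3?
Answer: 12*I*√29 ≈ 64.622*I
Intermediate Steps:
b(Y) = Y²
w(v) = -4*v²
√(K(s) + w(38)) = √((-40)² - 4*38²) = √(1600 - 4*1444) = √(1600 - 5776) = √(-4176) = 12*I*√29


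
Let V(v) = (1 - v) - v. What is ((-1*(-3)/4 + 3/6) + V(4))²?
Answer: 529/16 ≈ 33.063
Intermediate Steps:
V(v) = 1 - 2*v
((-1*(-3)/4 + 3/6) + V(4))² = ((-1*(-3)/4 + 3/6) + (1 - 2*4))² = ((3*(¼) + 3*(⅙)) + (1 - 8))² = ((¾ + ½) - 7)² = (5/4 - 7)² = (-23/4)² = 529/16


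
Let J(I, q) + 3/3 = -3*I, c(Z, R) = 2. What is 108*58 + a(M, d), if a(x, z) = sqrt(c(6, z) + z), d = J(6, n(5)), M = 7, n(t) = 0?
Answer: 6264 + I*sqrt(17) ≈ 6264.0 + 4.1231*I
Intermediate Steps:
J(I, q) = -1 - 3*I
d = -19 (d = -1 - 3*6 = -1 - 18 = -19)
a(x, z) = sqrt(2 + z)
108*58 + a(M, d) = 108*58 + sqrt(2 - 19) = 6264 + sqrt(-17) = 6264 + I*sqrt(17)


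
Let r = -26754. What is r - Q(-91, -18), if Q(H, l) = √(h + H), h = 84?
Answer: -26754 - I*√7 ≈ -26754.0 - 2.6458*I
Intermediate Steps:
Q(H, l) = √(84 + H)
r - Q(-91, -18) = -26754 - √(84 - 91) = -26754 - √(-7) = -26754 - I*√7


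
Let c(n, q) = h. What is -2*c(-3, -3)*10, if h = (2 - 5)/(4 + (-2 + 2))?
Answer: 15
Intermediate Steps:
h = -3/4 (h = -3/(4 + 0) = -3/4 ≈ -0.75000)
c(n, q) = -3/4
-2*c(-3, -3)*10 = -2*(-3/4)*10 = (3/2)*10 = 15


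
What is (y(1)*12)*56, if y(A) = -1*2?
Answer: -1344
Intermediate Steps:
y(A) = -2
(y(1)*12)*56 = -2*12*56 = -24*56 = -1344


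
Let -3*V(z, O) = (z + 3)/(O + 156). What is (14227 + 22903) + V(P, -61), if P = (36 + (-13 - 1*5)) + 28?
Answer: 10582001/285 ≈ 37130.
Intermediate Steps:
P = 46 (P = (36 + (-13 - 5)) + 28 = (36 - 18) + 28 = 18 + 28 = 46)
V(z, O) = -(3 + z)/(3*(156 + O)) (V(z, O) = -(z + 3)/(3*(O + 156)) = -(3 + z)/(3*(156 + O)))
(14227 + 22903) + V(P, -61) = (14227 + 22903) + (-3 - 1*46)/(3*(156 - 61)) = 37130 + (⅓)*(-3 - 46)/95 = 37130 + (⅓)*(1/95)*(-49) = 37130 - 49/285 = 10582001/285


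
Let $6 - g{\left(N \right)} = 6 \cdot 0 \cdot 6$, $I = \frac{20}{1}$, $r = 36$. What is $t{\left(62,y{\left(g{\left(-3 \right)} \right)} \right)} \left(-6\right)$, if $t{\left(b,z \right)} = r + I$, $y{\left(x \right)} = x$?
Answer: $-336$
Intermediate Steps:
$I = 20$ ($I = 20 \cdot 1 = 20$)
$g{\left(N \right)} = 6$ ($g{\left(N \right)} = 6 - 6 \cdot 0 \cdot 6 = 6 - 0 \cdot 6 = 6 - 0 = 6 + 0 = 6$)
$t{\left(b,z \right)} = 56$ ($t{\left(b,z \right)} = 36 + 20 = 56$)
$t{\left(62,y{\left(g{\left(-3 \right)} \right)} \right)} \left(-6\right) = 56 \left(-6\right) = -336$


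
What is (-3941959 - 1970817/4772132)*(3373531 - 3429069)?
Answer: 522377950205479445/2386066 ≈ 2.1893e+11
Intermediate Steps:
(-3941959 - 1970817/4772132)*(3373531 - 3429069) = (-3941959 - 1970817*1/4772132)*(-55538) = (-3941959 - 1970817/4772132)*(-55538) = -18811550657405/4772132*(-55538) = 522377950205479445/2386066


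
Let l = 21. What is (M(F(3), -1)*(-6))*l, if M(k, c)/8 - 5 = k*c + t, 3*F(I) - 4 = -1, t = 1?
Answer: -5040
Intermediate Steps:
F(I) = 1 (F(I) = 4/3 + (⅓)*(-1) = 4/3 - ⅓ = 1)
M(k, c) = 48 + 8*c*k (M(k, c) = 40 + 8*(k*c + 1) = 40 + 8*(c*k + 1) = 40 + 8*(1 + c*k) = 40 + (8 + 8*c*k) = 48 + 8*c*k)
(M(F(3), -1)*(-6))*l = ((48 + 8*(-1)*1)*(-6))*21 = ((48 - 8)*(-6))*21 = (40*(-6))*21 = -240*21 = -5040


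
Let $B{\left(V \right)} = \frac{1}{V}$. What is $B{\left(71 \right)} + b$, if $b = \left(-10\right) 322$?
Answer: $- \frac{228619}{71} \approx -3220.0$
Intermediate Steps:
$b = -3220$
$B{\left(71 \right)} + b = \frac{1}{71} - 3220 = - \frac{228619}{71}$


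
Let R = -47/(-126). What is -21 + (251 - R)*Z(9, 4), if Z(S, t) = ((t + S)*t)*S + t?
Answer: 7451321/63 ≈ 1.1827e+5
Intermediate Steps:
Z(S, t) = t + S*t*(S + t) (Z(S, t) = ((S + t)*t)*S + t = (t*(S + t))*S + t = S*t*(S + t) + t = t + S*t*(S + t))
R = 47/126 (R = -47*(-1/126) = 47/126 ≈ 0.37302)
-21 + (251 - R)*Z(9, 4) = -21 + (251 - 1*47/126)*(4*(1 + 9² + 9*4)) = -21 + (251 - 47/126)*(4*(1 + 81 + 36)) = -21 + 31579*(4*118)/126 = -21 + (31579/126)*472 = -21 + 7452644/63 = 7451321/63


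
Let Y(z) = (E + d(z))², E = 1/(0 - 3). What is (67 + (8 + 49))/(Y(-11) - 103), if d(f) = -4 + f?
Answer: 1116/1189 ≈ 0.93860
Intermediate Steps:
E = -⅓ (E = 1/(-3) = -⅓ ≈ -0.33333)
Y(z) = (-13/3 + z)² (Y(z) = (-⅓ + (-4 + z))² = (-13/3 + z)²)
(67 + (8 + 49))/(Y(-11) - 103) = (67 + (8 + 49))/((-13 + 3*(-11))²/9 - 103) = (67 + 57)/((-13 - 33)²/9 - 103) = 124/((⅑)*(-46)² - 103) = 124/((⅑)*2116 - 103) = 124/(2116/9 - 103) = 124/(1189/9) = (9/1189)*124 = 1116/1189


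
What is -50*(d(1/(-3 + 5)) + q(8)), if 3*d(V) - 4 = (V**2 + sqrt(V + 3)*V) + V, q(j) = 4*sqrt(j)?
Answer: -475/6 - 400*sqrt(2) - 25*sqrt(14)/6 ≈ -660.44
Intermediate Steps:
d(V) = 4/3 + V/3 + V**2/3 + V*sqrt(3 + V)/3 (d(V) = 4/3 + ((V**2 + sqrt(V + 3)*V) + V)/3 = 4/3 + ((V**2 + sqrt(3 + V)*V) + V)/3 = 4/3 + ((V**2 + V*sqrt(3 + V)) + V)/3 = 4/3 + (V + V**2 + V*sqrt(3 + V))/3 = 4/3 + (V/3 + V**2/3 + V*sqrt(3 + V)/3) = 4/3 + V/3 + V**2/3 + V*sqrt(3 + V)/3)
-50*(d(1/(-3 + 5)) + q(8)) = -50*((4/3 + 1/(3*(-3 + 5)) + (1/(-3 + 5))**2/3 + sqrt(3 + 1/(-3 + 5))/(3*(-3 + 5))) + 4*sqrt(8)) = -50*((4/3 + (1/3)/2 + (1/2)**2/3 + (1/3)*sqrt(3 + 1/2)/2) + 4*(2*sqrt(2))) = -50*((4/3 + (1/3)*(1/2) + (1/2)**2/3 + (1/3)*(1/2)*sqrt(3 + 1/2)) + 8*sqrt(2)) = -50*((4/3 + 1/6 + (1/3)*(1/4) + (1/3)*(1/2)*sqrt(7/2)) + 8*sqrt(2)) = -50*((4/3 + 1/6 + 1/12 + (1/3)*(1/2)*(sqrt(14)/2)) + 8*sqrt(2)) = -50*((4/3 + 1/6 + 1/12 + sqrt(14)/12) + 8*sqrt(2)) = -50*((19/12 + sqrt(14)/12) + 8*sqrt(2)) = -50*(19/12 + 8*sqrt(2) + sqrt(14)/12) = -475/6 - 400*sqrt(2) - 25*sqrt(14)/6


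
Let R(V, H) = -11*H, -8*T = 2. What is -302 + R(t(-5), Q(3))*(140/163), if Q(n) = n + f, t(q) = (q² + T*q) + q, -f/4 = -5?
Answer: -84646/163 ≈ -519.30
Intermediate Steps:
f = 20 (f = -4*(-5) = 20)
T = -¼ (T = -⅛*2 = -¼ ≈ -0.25000)
t(q) = q² + 3*q/4 (t(q) = (q² - q/4) + q = q² + 3*q/4)
Q(n) = 20 + n (Q(n) = n + 20 = 20 + n)
-302 + R(t(-5), Q(3))*(140/163) = -302 + (-11*(20 + 3))*(140/163) = -302 + (-11*23)*(140*(1/163)) = -302 - 253*140/163 = -302 - 35420/163 = -84646/163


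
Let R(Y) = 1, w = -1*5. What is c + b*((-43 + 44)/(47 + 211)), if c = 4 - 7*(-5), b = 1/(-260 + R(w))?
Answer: 2606057/66822 ≈ 39.000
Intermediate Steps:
w = -5
b = -1/259 (b = 1/(-260 + 1) = 1/(-259) = -1/259 ≈ -0.0038610)
c = 39 (c = 4 + 35 = 39)
c + b*((-43 + 44)/(47 + 211)) = 39 - (-43 + 44)/(259*(47 + 211)) = 39 - 1/(259*258) = 39 - 1/259*1/258 = 39 - 1/66822 = 2606057/66822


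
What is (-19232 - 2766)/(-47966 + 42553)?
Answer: 21998/5413 ≈ 4.0639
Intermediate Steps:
(-19232 - 2766)/(-47966 + 42553) = -21998/(-5413) = -21998*(-1/5413) = 21998/5413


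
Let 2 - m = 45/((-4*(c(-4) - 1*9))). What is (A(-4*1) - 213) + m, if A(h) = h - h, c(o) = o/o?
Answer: -6797/32 ≈ -212.41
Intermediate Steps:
c(o) = 1
A(h) = 0
m = 19/32 (m = 2 - 45/((-4*(1 - 1*9))) = 2 - 45/((-4*(1 - 9))) = 2 - 45/((-4*(-8))) = 2 - 45/32 = 19/32 ≈ 0.59375)
(A(-4*1) - 213) + m = (0 - 213) + 19/32 = -213 + 19/32 = -6797/32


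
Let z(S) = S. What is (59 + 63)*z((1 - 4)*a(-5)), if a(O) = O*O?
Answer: -9150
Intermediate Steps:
a(O) = O²
(59 + 63)*z((1 - 4)*a(-5)) = (59 + 63)*((1 - 4)*(-5)²) = 122*(-3*25) = 122*(-75) = -9150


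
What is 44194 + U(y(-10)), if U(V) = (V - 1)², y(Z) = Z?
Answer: 44315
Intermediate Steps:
U(V) = (-1 + V)²
44194 + U(y(-10)) = 44194 + (-1 - 10)² = 44194 + (-11)² = 44194 + 121 = 44315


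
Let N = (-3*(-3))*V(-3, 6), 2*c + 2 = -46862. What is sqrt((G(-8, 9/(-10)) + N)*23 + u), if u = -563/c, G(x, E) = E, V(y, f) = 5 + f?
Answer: sqrt(7742838534670)/58580 ≈ 47.501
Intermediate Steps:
c = -23432 (c = -1 + (1/2)*(-46862) = -1 - 23431 = -23432)
N = 99 (N = (-3*(-3))*(5 + 6) = 9*11 = 99)
u = 563/23432 (u = -563/(-23432) = -563*(-1/23432) = 563/23432 ≈ 0.024027)
sqrt((G(-8, 9/(-10)) + N)*23 + u) = sqrt((9/(-10) + 99)*23 + 563/23432) = sqrt((9*(-1/10) + 99)*23 + 563/23432) = sqrt((-9/10 + 99)*23 + 563/23432) = sqrt((981/10)*23 + 563/23432) = sqrt(22563/10 + 563/23432) = sqrt(264350923/117160) = sqrt(7742838534670)/58580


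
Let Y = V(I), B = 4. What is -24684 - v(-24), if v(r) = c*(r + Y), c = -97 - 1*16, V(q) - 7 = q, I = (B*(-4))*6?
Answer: -37453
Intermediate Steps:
I = -96 (I = (4*(-4))*6 = -16*6 = -96)
V(q) = 7 + q
Y = -89 (Y = 7 - 96 = -89)
c = -113 (c = -97 - 16 = -113)
v(r) = 10057 - 113*r (v(r) = -113*(r - 89) = -113*(-89 + r) = 10057 - 113*r)
-24684 - v(-24) = -24684 - (10057 - 113*(-24)) = -24684 - (10057 + 2712) = -24684 - 1*12769 = -24684 - 12769 = -37453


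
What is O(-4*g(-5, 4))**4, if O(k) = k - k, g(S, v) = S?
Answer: 0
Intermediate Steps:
O(k) = 0
O(-4*g(-5, 4))**4 = 0**4 = 0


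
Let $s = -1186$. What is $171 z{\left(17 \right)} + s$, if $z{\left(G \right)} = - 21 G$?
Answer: $-62233$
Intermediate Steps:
$171 z{\left(17 \right)} + s = 171 \left(\left(-21\right) 17\right) - 1186 = 171 \left(-357\right) - 1186 = -61047 - 1186 = -62233$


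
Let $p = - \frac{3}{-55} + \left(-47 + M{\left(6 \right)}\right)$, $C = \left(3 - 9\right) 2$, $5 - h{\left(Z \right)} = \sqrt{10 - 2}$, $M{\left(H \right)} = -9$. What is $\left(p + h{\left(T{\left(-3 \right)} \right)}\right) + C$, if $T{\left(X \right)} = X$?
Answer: $- \frac{3462}{55} - 2 \sqrt{2} \approx -65.774$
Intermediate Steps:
$h{\left(Z \right)} = 5 - 2 \sqrt{2}$ ($h{\left(Z \right)} = 5 - \sqrt{10 - 2} = 5 - \sqrt{8} = 5 - 2 \sqrt{2}$)
$C = -12$ ($C = \left(-6\right) 2 = -12$)
$p = - \frac{3077}{55}$ ($p = - \frac{3}{-55} - 56 = \left(-3\right) \left(- \frac{1}{55}\right) - 56 = \frac{3}{55} - 56 = - \frac{3077}{55} \approx -55.945$)
$\left(p + h{\left(T{\left(-3 \right)} \right)}\right) + C = \left(- \frac{3077}{55} + \left(5 - 2 \sqrt{2}\right)\right) - 12 = \left(- \frac{2802}{55} - 2 \sqrt{2}\right) - 12 = - \frac{3462}{55} - 2 \sqrt{2}$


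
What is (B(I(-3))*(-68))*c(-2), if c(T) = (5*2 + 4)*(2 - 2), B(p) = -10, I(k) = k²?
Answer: 0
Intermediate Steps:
c(T) = 0 (c(T) = (10 + 4)*0 = 14*0 = 0)
(B(I(-3))*(-68))*c(-2) = -10*(-68)*0 = 680*0 = 0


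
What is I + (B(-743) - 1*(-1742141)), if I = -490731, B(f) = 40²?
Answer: 1253010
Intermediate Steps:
B(f) = 1600
I + (B(-743) - 1*(-1742141)) = -490731 + (1600 - 1*(-1742141)) = -490731 + (1600 + 1742141) = -490731 + 1743741 = 1253010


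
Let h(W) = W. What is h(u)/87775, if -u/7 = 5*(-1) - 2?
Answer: 49/87775 ≈ 0.00055825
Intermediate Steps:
u = 49 (u = -7*(5*(-1) - 2) = -7*(-5 - 2) = -7*(-7) = 49)
h(u)/87775 = 49/87775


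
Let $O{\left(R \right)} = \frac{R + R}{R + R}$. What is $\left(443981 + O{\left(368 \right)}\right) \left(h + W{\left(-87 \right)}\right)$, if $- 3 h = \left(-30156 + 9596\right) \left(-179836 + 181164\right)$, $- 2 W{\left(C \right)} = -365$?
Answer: $4040861844635$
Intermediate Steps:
$O{\left(R \right)} = 1$ ($O{\left(R \right)} = \frac{2 R}{2 R} = 2 R \frac{1}{2 R} = 1$)
$W{\left(C \right)} = \frac{365}{2}$ ($W{\left(C \right)} = \left(- \frac{1}{2}\right) \left(-365\right) = \frac{365}{2}$)
$h = \frac{27303680}{3}$ ($h = - \frac{\left(-30156 + 9596\right) \left(-179836 + 181164\right)}{3} = - \frac{\left(-20560\right) 1328}{3} = \left(- \frac{1}{3}\right) \left(-27303680\right) = \frac{27303680}{3} \approx 9.1012 \cdot 10^{6}$)
$\left(443981 + O{\left(368 \right)}\right) \left(h + W{\left(-87 \right)}\right) = \left(443981 + 1\right) \left(\frac{27303680}{3} + \frac{365}{2}\right) = 443982 \cdot \frac{54608455}{6} = 4040861844635$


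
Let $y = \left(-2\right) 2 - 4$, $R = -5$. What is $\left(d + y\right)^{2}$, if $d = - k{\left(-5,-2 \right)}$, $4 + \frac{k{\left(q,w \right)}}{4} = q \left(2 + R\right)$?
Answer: $2704$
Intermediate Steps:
$k{\left(q,w \right)} = -16 - 12 q$ ($k{\left(q,w \right)} = -16 + 4 q \left(2 - 5\right) = -16 + 4 q \left(-3\right) = -16 + 4 \left(- 3 q\right) = -16 - 12 q$)
$d = -44$ ($d = - (-16 - -60) = - (-16 + 60) = \left(-1\right) 44 = -44$)
$y = -8$ ($y = -4 - 4 = -8$)
$\left(d + y\right)^{2} = \left(-44 - 8\right)^{2} = \left(-52\right)^{2} = 2704$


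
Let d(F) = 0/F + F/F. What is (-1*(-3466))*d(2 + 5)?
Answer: 3466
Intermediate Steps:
d(F) = 1 (d(F) = 0 + 1 = 1)
(-1*(-3466))*d(2 + 5) = -1*(-3466)*1 = 3466*1 = 3466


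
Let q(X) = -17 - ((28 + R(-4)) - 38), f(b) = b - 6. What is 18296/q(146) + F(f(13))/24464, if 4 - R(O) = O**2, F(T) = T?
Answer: 447593379/122320 ≈ 3659.2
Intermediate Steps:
f(b) = -6 + b
R(O) = 4 - O**2
q(X) = 5 (q(X) = -17 - ((28 + (4 - 1*(-4)**2)) - 38) = -17 - ((28 + (4 - 1*16)) - 38) = -17 - ((28 + (4 - 16)) - 38) = -17 - ((28 - 12) - 38) = -17 - (16 - 38) = -17 - 1*(-22) = -17 + 22 = 5)
18296/q(146) + F(f(13))/24464 = 18296/5 + (-6 + 13)/24464 = 18296*(1/5) + 7*(1/24464) = 18296/5 + 7/24464 = 447593379/122320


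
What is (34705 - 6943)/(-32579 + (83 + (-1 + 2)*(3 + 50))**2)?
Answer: -27762/14083 ≈ -1.9713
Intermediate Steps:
(34705 - 6943)/(-32579 + (83 + (-1 + 2)*(3 + 50))**2) = 27762/(-32579 + (83 + 1*53)**2) = 27762/(-32579 + (83 + 53)**2) = 27762/(-32579 + 136**2) = 27762/(-32579 + 18496) = 27762/(-14083) = 27762*(-1/14083) = -27762/14083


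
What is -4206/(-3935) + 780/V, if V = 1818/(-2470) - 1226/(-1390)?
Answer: 26349839343/4930555 ≈ 5344.2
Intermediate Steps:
V = 5012/34333 (V = 1818*(-1/2470) - 1226*(-1/1390) = -909/1235 + 613/695 = 5012/34333 ≈ 0.14598)
-4206/(-3935) + 780/V = -4206/(-3935) + 780/(5012/34333) = -4206*(-1/3935) + 780*(34333/5012) = 4206/3935 + 6694935/1253 = 26349839343/4930555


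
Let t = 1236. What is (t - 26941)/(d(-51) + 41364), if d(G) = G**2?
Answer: -5141/8793 ≈ -0.58467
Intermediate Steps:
(t - 26941)/(d(-51) + 41364) = (1236 - 26941)/((-51)**2 + 41364) = -25705/(2601 + 41364) = -25705/43965 = -25705*1/43965 = -5141/8793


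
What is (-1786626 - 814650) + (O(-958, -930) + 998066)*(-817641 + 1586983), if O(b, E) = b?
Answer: 767114461660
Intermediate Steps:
(-1786626 - 814650) + (O(-958, -930) + 998066)*(-817641 + 1586983) = (-1786626 - 814650) + (-958 + 998066)*(-817641 + 1586983) = -2601276 + 997108*769342 = -2601276 + 767117062936 = 767114461660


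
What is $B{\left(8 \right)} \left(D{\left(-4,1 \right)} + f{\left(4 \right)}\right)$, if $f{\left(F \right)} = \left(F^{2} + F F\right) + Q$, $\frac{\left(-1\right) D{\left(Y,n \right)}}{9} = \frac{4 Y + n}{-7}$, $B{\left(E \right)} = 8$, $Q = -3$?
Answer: $\frac{544}{7} \approx 77.714$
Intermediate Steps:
$D{\left(Y,n \right)} = \frac{9 n}{7} + \frac{36 Y}{7}$ ($D{\left(Y,n \right)} = - 9 \frac{4 Y + n}{-7} = - 9 \left(n + 4 Y\right) \left(- \frac{1}{7}\right) = - 9 \left(- \frac{4 Y}{7} - \frac{n}{7}\right) = \frac{9 n}{7} + \frac{36 Y}{7}$)
$f{\left(F \right)} = -3 + 2 F^{2}$ ($f{\left(F \right)} = \left(F^{2} + F F\right) - 3 = \left(F^{2} + F^{2}\right) - 3 = 2 F^{2} - 3 = -3 + 2 F^{2}$)
$B{\left(8 \right)} \left(D{\left(-4,1 \right)} + f{\left(4 \right)}\right) = 8 \left(\left(\frac{9}{7} \cdot 1 + \frac{36}{7} \left(-4\right)\right) - \left(3 - 2 \cdot 4^{2}\right)\right) = 8 \left(\left(\frac{9}{7} - \frac{144}{7}\right) + \left(-3 + 2 \cdot 16\right)\right) = 8 \left(- \frac{135}{7} + \left(-3 + 32\right)\right) = 8 \left(- \frac{135}{7} + 29\right) = 8 \cdot \frac{68}{7} = \frac{544}{7}$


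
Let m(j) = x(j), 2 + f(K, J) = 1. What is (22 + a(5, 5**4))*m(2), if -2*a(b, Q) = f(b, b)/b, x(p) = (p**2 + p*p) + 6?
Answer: 1547/5 ≈ 309.40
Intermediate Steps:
f(K, J) = -1 (f(K, J) = -2 + 1 = -1)
x(p) = 6 + 2*p**2 (x(p) = (p**2 + p**2) + 6 = 2*p**2 + 6 = 6 + 2*p**2)
m(j) = 6 + 2*j**2
a(b, Q) = 1/(2*b) (a(b, Q) = -(-1)/(2*b) = 1/(2*b))
(22 + a(5, 5**4))*m(2) = (22 + (1/2)/5)*(6 + 2*2**2) = (22 + (1/2)*(1/5))*(6 + 2*4) = (22 + 1/10)*(6 + 8) = (221/10)*14 = 1547/5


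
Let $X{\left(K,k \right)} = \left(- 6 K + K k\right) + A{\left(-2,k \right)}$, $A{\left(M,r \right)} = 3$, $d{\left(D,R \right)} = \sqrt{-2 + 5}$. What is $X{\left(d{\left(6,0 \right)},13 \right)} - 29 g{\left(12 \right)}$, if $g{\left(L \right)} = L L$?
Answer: $-4173 + 7 \sqrt{3} \approx -4160.9$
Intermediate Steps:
$g{\left(L \right)} = L^{2}$
$d{\left(D,R \right)} = \sqrt{3}$
$X{\left(K,k \right)} = 3 - 6 K + K k$ ($X{\left(K,k \right)} = \left(- 6 K + K k\right) + 3 = 3 - 6 K + K k$)
$X{\left(d{\left(6,0 \right)},13 \right)} - 29 g{\left(12 \right)} = \left(3 - 6 \sqrt{3} + \sqrt{3} \cdot 13\right) - 29 \cdot 12^{2} = \left(3 - 6 \sqrt{3} + 13 \sqrt{3}\right) - 4176 = \left(3 + 7 \sqrt{3}\right) - 4176 = -4173 + 7 \sqrt{3}$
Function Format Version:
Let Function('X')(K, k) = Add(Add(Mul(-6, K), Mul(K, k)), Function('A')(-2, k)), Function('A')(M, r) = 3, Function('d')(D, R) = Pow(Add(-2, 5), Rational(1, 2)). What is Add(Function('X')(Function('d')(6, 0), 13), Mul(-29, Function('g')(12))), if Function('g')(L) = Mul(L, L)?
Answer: Add(-4173, Mul(7, Pow(3, Rational(1, 2)))) ≈ -4160.9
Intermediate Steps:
Function('g')(L) = Pow(L, 2)
Function('d')(D, R) = Pow(3, Rational(1, 2))
Function('X')(K, k) = Add(3, Mul(-6, K), Mul(K, k)) (Function('X')(K, k) = Add(Add(Mul(-6, K), Mul(K, k)), 3) = Add(3, Mul(-6, K), Mul(K, k)))
Add(Function('X')(Function('d')(6, 0), 13), Mul(-29, Function('g')(12))) = Add(Add(3, Mul(-6, Pow(3, Rational(1, 2))), Mul(Pow(3, Rational(1, 2)), 13)), Mul(-29, Pow(12, 2))) = Add(Add(3, Mul(-6, Pow(3, Rational(1, 2))), Mul(13, Pow(3, Rational(1, 2)))), Mul(-29, 144)) = Add(Add(3, Mul(7, Pow(3, Rational(1, 2)))), -4176) = Add(-4173, Mul(7, Pow(3, Rational(1, 2))))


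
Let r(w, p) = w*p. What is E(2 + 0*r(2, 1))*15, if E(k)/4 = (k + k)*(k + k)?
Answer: 960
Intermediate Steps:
r(w, p) = p*w
E(k) = 16*k² (E(k) = 4*((k + k)*(k + k)) = 4*((2*k)*(2*k)) = 4*(4*k²) = 16*k²)
E(2 + 0*r(2, 1))*15 = (16*(2 + 0*(1*2))²)*15 = (16*(2 + 0*2)²)*15 = (16*(2 + 0)²)*15 = (16*2²)*15 = (16*4)*15 = 64*15 = 960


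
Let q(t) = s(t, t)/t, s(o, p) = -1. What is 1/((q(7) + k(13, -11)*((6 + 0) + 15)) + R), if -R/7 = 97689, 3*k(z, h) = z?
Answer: -7/4786125 ≈ -1.4626e-6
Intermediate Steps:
k(z, h) = z/3
q(t) = -1/t
R = -683823 (R = -7*97689 = -683823)
1/((q(7) + k(13, -11)*((6 + 0) + 15)) + R) = 1/((-1/7 + ((1/3)*13)*((6 + 0) + 15)) - 683823) = 1/((-1*1/7 + 13*(6 + 15)/3) - 683823) = 1/((-1/7 + (13/3)*21) - 683823) = 1/((-1/7 + 91) - 683823) = 1/(636/7 - 683823) = 1/(-4786125/7) = -7/4786125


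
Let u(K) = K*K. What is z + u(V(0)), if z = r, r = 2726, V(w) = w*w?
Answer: 2726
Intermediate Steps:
V(w) = w²
z = 2726
u(K) = K²
z + u(V(0)) = 2726 + (0²)² = 2726 + 0² = 2726 + 0 = 2726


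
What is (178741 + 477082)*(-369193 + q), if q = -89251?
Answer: -300658119412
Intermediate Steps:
(178741 + 477082)*(-369193 + q) = (178741 + 477082)*(-369193 - 89251) = 655823*(-458444) = -300658119412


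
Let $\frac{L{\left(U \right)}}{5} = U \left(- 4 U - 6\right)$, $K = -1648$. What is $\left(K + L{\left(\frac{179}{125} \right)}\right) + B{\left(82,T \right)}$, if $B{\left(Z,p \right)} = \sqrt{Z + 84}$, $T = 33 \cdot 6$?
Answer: $- \frac{5412414}{3125} + \sqrt{166} \approx -1719.1$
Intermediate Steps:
$T = 198$
$B{\left(Z,p \right)} = \sqrt{84 + Z}$
$L{\left(U \right)} = 5 U \left(-6 - 4 U\right)$ ($L{\left(U \right)} = 5 U \left(- 4 U - 6\right) = 5 U \left(-6 - 4 U\right)$)
$\left(K + L{\left(\frac{179}{125} \right)}\right) + B{\left(82,T \right)} = \left(-1648 - 10 \cdot \frac{179}{125} \left(3 + 2 \cdot \frac{179}{125}\right)\right) + \sqrt{84 + 82} = \left(-1648 - 10 \cdot 179 \cdot \frac{1}{125} \left(3 + 2 \cdot 179 \cdot \frac{1}{125}\right)\right) + \sqrt{166} = \left(-1648 - \frac{358 \left(3 + 2 \cdot \frac{179}{125}\right)}{25}\right) + \sqrt{166} = \left(-1648 - \frac{358 \left(3 + \frac{358}{125}\right)}{25}\right) + \sqrt{166} = \left(-1648 - \frac{358}{25} \cdot \frac{733}{125}\right) + \sqrt{166} = \left(-1648 - \frac{262414}{3125}\right) + \sqrt{166} = - \frac{5412414}{3125} + \sqrt{166}$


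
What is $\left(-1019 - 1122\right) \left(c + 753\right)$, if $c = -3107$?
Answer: $5039914$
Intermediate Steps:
$\left(-1019 - 1122\right) \left(c + 753\right) = \left(-1019 - 1122\right) \left(-3107 + 753\right) = \left(-1019 - 1122\right) \left(-2354\right) = \left(-2141\right) \left(-2354\right) = 5039914$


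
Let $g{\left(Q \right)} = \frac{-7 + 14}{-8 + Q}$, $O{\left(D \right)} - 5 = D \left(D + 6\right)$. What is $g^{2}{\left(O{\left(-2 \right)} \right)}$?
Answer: $\frac{49}{121} \approx 0.40496$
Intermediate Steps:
$O{\left(D \right)} = 5 + D \left(6 + D\right)$ ($O{\left(D \right)} = 5 + D \left(D + 6\right) = 5 + D \left(6 + D\right)$)
$g{\left(Q \right)} = \frac{7}{-8 + Q}$
$g^{2}{\left(O{\left(-2 \right)} \right)} = \left(\frac{7}{-8 + \left(5 + \left(-2\right)^{2} + 6 \left(-2\right)\right)}\right)^{2} = \left(\frac{7}{-8 + \left(5 + 4 - 12\right)}\right)^{2} = \left(\frac{7}{-8 - 3}\right)^{2} = \left(\frac{7}{-11}\right)^{2} = \left(7 \left(- \frac{1}{11}\right)\right)^{2} = \left(- \frac{7}{11}\right)^{2} = \frac{49}{121}$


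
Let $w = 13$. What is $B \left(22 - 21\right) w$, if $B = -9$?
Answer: $-117$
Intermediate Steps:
$B \left(22 - 21\right) w = - 9 \left(22 - 21\right) 13 = - 9 \cdot 1 \cdot 13 = \left(-9\right) 13 = -117$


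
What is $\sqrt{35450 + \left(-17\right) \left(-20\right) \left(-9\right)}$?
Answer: $\sqrt{32390} \approx 179.97$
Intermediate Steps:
$\sqrt{35450 + \left(-17\right) \left(-20\right) \left(-9\right)} = \sqrt{35450 + 340 \left(-9\right)} = \sqrt{35450 - 3060} = \sqrt{32390}$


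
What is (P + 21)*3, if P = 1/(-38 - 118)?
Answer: 3275/52 ≈ 62.981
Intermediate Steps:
P = -1/156 (P = 1/(-156) = -1/156 ≈ -0.0064103)
(P + 21)*3 = (-1/156 + 21)*3 = (3275/156)*3 = 3275/52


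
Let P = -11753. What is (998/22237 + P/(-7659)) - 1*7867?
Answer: -1574130218/200133 ≈ -7865.4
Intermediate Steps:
(998/22237 + P/(-7659)) - 1*7867 = (998/22237 - 11753/(-7659)) - 1*7867 = (998*(1/22237) - 11753*(-1/7659)) - 7867 = (998/22237 + 511/333) - 7867 = 316093/200133 - 7867 = -1574130218/200133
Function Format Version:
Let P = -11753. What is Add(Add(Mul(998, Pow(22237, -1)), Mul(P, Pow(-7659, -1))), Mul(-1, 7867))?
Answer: Rational(-1574130218, 200133) ≈ -7865.4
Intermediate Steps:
Add(Add(Mul(998, Pow(22237, -1)), Mul(P, Pow(-7659, -1))), Mul(-1, 7867)) = Add(Add(Mul(998, Pow(22237, -1)), Mul(-11753, Pow(-7659, -1))), Mul(-1, 7867)) = Add(Add(Mul(998, Rational(1, 22237)), Mul(-11753, Rational(-1, 7659))), -7867) = Add(Add(Rational(998, 22237), Rational(511, 333)), -7867) = Add(Rational(316093, 200133), -7867) = Rational(-1574130218, 200133)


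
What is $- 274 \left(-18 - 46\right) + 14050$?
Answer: $31586$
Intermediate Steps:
$- 274 \left(-18 - 46\right) + 14050 = \left(-274\right) \left(-64\right) + 14050 = 17536 + 14050 = 31586$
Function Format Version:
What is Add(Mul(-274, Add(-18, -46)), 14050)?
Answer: 31586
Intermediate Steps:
Add(Mul(-274, Add(-18, -46)), 14050) = Add(Mul(-274, -64), 14050) = Add(17536, 14050) = 31586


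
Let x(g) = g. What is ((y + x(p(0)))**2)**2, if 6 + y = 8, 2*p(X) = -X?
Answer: 16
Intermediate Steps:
p(X) = -X/2 (p(X) = (-X)/2 = -X/2)
y = 2 (y = -6 + 8 = 2)
((y + x(p(0)))**2)**2 = ((2 - 1/2*0)**2)**2 = ((2 + 0)**2)**2 = (2**2)**2 = 4**2 = 16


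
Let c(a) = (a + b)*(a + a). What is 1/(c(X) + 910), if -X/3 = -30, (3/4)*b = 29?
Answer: 1/24070 ≈ 4.1545e-5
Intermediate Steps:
b = 116/3 (b = (4/3)*29 = 116/3 ≈ 38.667)
X = 90 (X = -3*(-30) = 90)
c(a) = 2*a*(116/3 + a) (c(a) = (a + 116/3)*(a + a) = (116/3 + a)*(2*a) = 2*a*(116/3 + a))
1/(c(X) + 910) = 1/((2/3)*90*(116 + 3*90) + 910) = 1/((2/3)*90*(116 + 270) + 910) = 1/((2/3)*90*386 + 910) = 1/(23160 + 910) = 1/24070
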